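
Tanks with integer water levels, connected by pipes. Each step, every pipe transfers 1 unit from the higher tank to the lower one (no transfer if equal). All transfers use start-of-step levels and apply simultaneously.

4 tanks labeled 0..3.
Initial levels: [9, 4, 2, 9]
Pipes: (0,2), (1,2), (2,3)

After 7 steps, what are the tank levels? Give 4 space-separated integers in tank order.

Step 1: flows [0->2,1->2,3->2] -> levels [8 3 5 8]
Step 2: flows [0->2,2->1,3->2] -> levels [7 4 6 7]
Step 3: flows [0->2,2->1,3->2] -> levels [6 5 7 6]
Step 4: flows [2->0,2->1,2->3] -> levels [7 6 4 7]
Step 5: flows [0->2,1->2,3->2] -> levels [6 5 7 6]
  -> period-2 cycle: step 5 state = step 3 state
  -> state at step 7: (7-3) mod 2 = 0, same as step 3 -> [6 5 7 6]

Answer: 6 5 7 6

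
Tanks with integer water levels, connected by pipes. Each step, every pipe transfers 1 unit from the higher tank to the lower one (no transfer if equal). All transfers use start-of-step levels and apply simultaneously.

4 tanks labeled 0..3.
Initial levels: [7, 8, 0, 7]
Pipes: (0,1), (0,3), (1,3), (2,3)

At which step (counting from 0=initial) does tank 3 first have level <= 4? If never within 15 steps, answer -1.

Step 1: flows [1->0,0=3,1->3,3->2] -> levels [8 6 1 7]
Step 2: flows [0->1,0->3,3->1,3->2] -> levels [6 8 2 6]
Step 3: flows [1->0,0=3,1->3,3->2] -> levels [7 6 3 6]
Step 4: flows [0->1,0->3,1=3,3->2] -> levels [5 7 4 6]
Step 5: flows [1->0,3->0,1->3,3->2] -> levels [7 5 5 5]
Step 6: flows [0->1,0->3,1=3,2=3] -> levels [5 6 5 6]
Step 7: flows [1->0,3->0,1=3,3->2] -> levels [7 5 6 4]
Tank 3 first reaches <=4 at step 7

Answer: 7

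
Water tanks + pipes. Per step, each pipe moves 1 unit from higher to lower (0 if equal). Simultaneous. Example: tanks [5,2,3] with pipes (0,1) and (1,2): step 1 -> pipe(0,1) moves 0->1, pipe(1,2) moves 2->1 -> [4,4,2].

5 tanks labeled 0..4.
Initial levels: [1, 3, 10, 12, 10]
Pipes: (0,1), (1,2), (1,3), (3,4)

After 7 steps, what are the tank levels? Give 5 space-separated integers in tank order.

Step 1: flows [1->0,2->1,3->1,3->4] -> levels [2 4 9 10 11]
Step 2: flows [1->0,2->1,3->1,4->3] -> levels [3 5 8 10 10]
Step 3: flows [1->0,2->1,3->1,3=4] -> levels [4 6 7 9 10]
Step 4: flows [1->0,2->1,3->1,4->3] -> levels [5 7 6 9 9]
Step 5: flows [1->0,1->2,3->1,3=4] -> levels [6 6 7 8 9]
Step 6: flows [0=1,2->1,3->1,4->3] -> levels [6 8 6 8 8]
Step 7: flows [1->0,1->2,1=3,3=4] -> levels [7 6 7 8 8]

Answer: 7 6 7 8 8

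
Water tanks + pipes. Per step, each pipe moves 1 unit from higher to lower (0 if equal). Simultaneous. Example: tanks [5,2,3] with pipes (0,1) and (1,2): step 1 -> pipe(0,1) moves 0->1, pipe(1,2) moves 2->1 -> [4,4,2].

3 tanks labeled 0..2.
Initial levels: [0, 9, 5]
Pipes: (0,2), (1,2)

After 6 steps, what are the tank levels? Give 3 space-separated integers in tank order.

Step 1: flows [2->0,1->2] -> levels [1 8 5]
Step 2: flows [2->0,1->2] -> levels [2 7 5]
Step 3: flows [2->0,1->2] -> levels [3 6 5]
Step 4: flows [2->0,1->2] -> levels [4 5 5]
Step 5: flows [2->0,1=2] -> levels [5 5 4]
Step 6: flows [0->2,1->2] -> levels [4 4 6]

Answer: 4 4 6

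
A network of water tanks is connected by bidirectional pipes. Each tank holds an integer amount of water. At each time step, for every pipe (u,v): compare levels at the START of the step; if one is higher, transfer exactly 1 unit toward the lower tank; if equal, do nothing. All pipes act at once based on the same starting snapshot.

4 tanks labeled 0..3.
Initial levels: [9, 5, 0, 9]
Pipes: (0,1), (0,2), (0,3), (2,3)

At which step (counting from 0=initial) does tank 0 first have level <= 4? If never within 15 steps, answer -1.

Answer: 6

Derivation:
Step 1: flows [0->1,0->2,0=3,3->2] -> levels [7 6 2 8]
Step 2: flows [0->1,0->2,3->0,3->2] -> levels [6 7 4 6]
Step 3: flows [1->0,0->2,0=3,3->2] -> levels [6 6 6 5]
Step 4: flows [0=1,0=2,0->3,2->3] -> levels [5 6 5 7]
Step 5: flows [1->0,0=2,3->0,3->2] -> levels [7 5 6 5]
Step 6: flows [0->1,0->2,0->3,2->3] -> levels [4 6 6 7]
Tank 0 first reaches <=4 at step 6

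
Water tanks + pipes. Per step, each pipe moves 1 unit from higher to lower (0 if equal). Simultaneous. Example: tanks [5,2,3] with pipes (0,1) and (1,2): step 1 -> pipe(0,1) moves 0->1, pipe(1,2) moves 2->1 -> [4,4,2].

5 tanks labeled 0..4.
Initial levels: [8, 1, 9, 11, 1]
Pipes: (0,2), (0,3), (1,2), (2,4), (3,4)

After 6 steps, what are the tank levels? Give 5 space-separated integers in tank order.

Answer: 5 5 8 7 5

Derivation:
Step 1: flows [2->0,3->0,2->1,2->4,3->4] -> levels [10 2 6 9 3]
Step 2: flows [0->2,0->3,2->1,2->4,3->4] -> levels [8 3 5 9 5]
Step 3: flows [0->2,3->0,2->1,2=4,3->4] -> levels [8 4 5 7 6]
Step 4: flows [0->2,0->3,2->1,4->2,3->4] -> levels [6 5 6 7 6]
Step 5: flows [0=2,3->0,2->1,2=4,3->4] -> levels [7 6 5 5 7]
Step 6: flows [0->2,0->3,1->2,4->2,4->3] -> levels [5 5 8 7 5]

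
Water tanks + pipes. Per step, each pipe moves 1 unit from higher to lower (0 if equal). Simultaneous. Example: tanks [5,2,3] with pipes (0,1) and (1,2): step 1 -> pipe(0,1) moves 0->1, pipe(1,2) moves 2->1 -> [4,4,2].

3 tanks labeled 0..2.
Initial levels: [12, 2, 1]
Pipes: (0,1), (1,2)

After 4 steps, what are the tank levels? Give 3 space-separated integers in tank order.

Answer: 8 4 3

Derivation:
Step 1: flows [0->1,1->2] -> levels [11 2 2]
Step 2: flows [0->1,1=2] -> levels [10 3 2]
Step 3: flows [0->1,1->2] -> levels [9 3 3]
Step 4: flows [0->1,1=2] -> levels [8 4 3]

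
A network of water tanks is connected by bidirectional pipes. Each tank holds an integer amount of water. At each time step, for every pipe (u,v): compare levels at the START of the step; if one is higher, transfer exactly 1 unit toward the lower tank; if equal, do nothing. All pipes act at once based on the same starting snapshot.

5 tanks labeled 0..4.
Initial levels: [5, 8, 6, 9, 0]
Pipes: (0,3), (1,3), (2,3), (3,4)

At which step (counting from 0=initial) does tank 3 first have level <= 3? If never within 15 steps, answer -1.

Step 1: flows [3->0,3->1,3->2,3->4] -> levels [6 9 7 5 1]
Step 2: flows [0->3,1->3,2->3,3->4] -> levels [5 8 6 7 2]
Step 3: flows [3->0,1->3,3->2,3->4] -> levels [6 7 7 5 3]
Step 4: flows [0->3,1->3,2->3,3->4] -> levels [5 6 6 7 4]
Step 5: flows [3->0,3->1,3->2,3->4] -> levels [6 7 7 3 5]
Tank 3 first reaches <=3 at step 5

Answer: 5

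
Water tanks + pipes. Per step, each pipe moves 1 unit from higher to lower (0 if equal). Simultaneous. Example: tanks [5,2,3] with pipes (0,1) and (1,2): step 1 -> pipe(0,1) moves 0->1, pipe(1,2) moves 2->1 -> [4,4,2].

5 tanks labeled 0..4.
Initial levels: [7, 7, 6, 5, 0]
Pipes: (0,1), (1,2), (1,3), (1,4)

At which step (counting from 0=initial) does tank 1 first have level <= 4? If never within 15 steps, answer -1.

Step 1: flows [0=1,1->2,1->3,1->4] -> levels [7 4 7 6 1]
Tank 1 first reaches <=4 at step 1

Answer: 1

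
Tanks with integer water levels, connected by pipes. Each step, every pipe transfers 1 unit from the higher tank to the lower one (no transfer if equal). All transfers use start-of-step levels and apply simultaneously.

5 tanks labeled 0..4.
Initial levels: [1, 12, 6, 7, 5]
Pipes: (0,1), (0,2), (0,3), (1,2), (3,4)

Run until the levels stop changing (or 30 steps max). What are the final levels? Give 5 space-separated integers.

Step 1: flows [1->0,2->0,3->0,1->2,3->4] -> levels [4 10 6 5 6]
Step 2: flows [1->0,2->0,3->0,1->2,4->3] -> levels [7 8 6 5 5]
Step 3: flows [1->0,0->2,0->3,1->2,3=4] -> levels [6 6 8 6 5]
Step 4: flows [0=1,2->0,0=3,2->1,3->4] -> levels [7 7 6 5 6]
Step 5: flows [0=1,0->2,0->3,1->2,4->3] -> levels [5 6 8 7 5]
Step 6: flows [1->0,2->0,3->0,2->1,3->4] -> levels [8 6 6 5 6]
Step 7: flows [0->1,0->2,0->3,1=2,4->3] -> levels [5 7 7 7 5]
Step 8: flows [1->0,2->0,3->0,1=2,3->4] -> levels [8 6 6 5 6]
  -> period-2 cycle: step 8 state = step 6 state; never stabilizes
  -> state at step 30: (30-6) mod 2 = 0, same as step 6 -> [8 6 6 5 6]

Answer: 8 6 6 5 6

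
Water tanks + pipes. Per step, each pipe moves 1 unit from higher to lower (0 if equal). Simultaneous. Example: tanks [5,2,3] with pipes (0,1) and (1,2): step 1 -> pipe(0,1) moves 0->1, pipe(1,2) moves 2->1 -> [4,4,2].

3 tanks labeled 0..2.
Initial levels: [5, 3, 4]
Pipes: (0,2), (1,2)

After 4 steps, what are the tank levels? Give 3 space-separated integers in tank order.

Answer: 4 4 4

Derivation:
Step 1: flows [0->2,2->1] -> levels [4 4 4]
Step 2: flows [0=2,1=2] -> levels [4 4 4]
  -> stable; steps 3..4 unchanged -> [4 4 4]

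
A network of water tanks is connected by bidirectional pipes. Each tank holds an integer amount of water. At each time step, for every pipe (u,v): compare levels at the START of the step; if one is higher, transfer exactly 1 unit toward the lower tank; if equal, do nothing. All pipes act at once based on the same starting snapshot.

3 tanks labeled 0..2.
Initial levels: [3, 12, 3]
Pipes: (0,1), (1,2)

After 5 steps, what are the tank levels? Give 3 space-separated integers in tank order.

Answer: 6 6 6

Derivation:
Step 1: flows [1->0,1->2] -> levels [4 10 4]
Step 2: flows [1->0,1->2] -> levels [5 8 5]
Step 3: flows [1->0,1->2] -> levels [6 6 6]
Step 4: flows [0=1,1=2] -> levels [6 6 6]
  -> stable; steps 5..5 unchanged -> [6 6 6]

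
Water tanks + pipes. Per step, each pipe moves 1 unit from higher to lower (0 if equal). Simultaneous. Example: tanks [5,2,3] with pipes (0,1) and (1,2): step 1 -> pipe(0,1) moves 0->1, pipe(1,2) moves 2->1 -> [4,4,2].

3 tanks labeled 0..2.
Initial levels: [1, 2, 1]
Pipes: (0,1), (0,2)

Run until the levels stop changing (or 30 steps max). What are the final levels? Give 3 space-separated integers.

Step 1: flows [1->0,0=2] -> levels [2 1 1]
Step 2: flows [0->1,0->2] -> levels [0 2 2]
Step 3: flows [1->0,2->0] -> levels [2 1 1]
  -> period-2 cycle: step 3 state = step 1 state; never stabilizes
  -> state at step 30: (30-1) mod 2 = 1, same as step 2 -> [0 2 2]

Answer: 0 2 2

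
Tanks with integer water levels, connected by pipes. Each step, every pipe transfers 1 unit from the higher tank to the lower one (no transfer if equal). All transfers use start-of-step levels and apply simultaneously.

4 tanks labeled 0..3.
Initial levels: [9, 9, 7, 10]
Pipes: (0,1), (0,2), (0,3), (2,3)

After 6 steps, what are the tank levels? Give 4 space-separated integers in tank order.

Answer: 7 9 9 10

Derivation:
Step 1: flows [0=1,0->2,3->0,3->2] -> levels [9 9 9 8]
Step 2: flows [0=1,0=2,0->3,2->3] -> levels [8 9 8 10]
Step 3: flows [1->0,0=2,3->0,3->2] -> levels [10 8 9 8]
Step 4: flows [0->1,0->2,0->3,2->3] -> levels [7 9 9 10]
Step 5: flows [1->0,2->0,3->0,3->2] -> levels [10 8 9 8]
  -> period-2 cycle: step 5 state = step 3 state
  -> state at step 6: (6-3) mod 2 = 1, same as step 4 -> [7 9 9 10]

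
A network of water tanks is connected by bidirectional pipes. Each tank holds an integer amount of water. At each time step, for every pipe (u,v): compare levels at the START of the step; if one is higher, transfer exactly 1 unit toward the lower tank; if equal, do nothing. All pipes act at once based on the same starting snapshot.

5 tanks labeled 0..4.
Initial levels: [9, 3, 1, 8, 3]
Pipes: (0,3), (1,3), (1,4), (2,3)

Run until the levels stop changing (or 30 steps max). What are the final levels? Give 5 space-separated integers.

Step 1: flows [0->3,3->1,1=4,3->2] -> levels [8 4 2 7 3]
Step 2: flows [0->3,3->1,1->4,3->2] -> levels [7 4 3 6 4]
Step 3: flows [0->3,3->1,1=4,3->2] -> levels [6 5 4 5 4]
Step 4: flows [0->3,1=3,1->4,3->2] -> levels [5 4 5 5 5]
Step 5: flows [0=3,3->1,4->1,2=3] -> levels [5 6 5 4 4]
Step 6: flows [0->3,1->3,1->4,2->3] -> levels [4 4 4 7 5]
Step 7: flows [3->0,3->1,4->1,3->2] -> levels [5 6 5 4 4]
  -> period-2 cycle: step 7 state = step 5 state; never stabilizes
  -> state at step 30: (30-5) mod 2 = 1, same as step 6 -> [4 4 4 7 5]

Answer: 4 4 4 7 5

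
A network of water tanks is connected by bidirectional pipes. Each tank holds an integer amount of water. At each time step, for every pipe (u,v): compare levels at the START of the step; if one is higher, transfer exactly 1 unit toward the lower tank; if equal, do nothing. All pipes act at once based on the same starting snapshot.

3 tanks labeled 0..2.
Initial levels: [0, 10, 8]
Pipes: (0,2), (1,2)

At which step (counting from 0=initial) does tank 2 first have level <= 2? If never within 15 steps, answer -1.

Step 1: flows [2->0,1->2] -> levels [1 9 8]
Step 2: flows [2->0,1->2] -> levels [2 8 8]
Step 3: flows [2->0,1=2] -> levels [3 8 7]
Step 4: flows [2->0,1->2] -> levels [4 7 7]
Step 5: flows [2->0,1=2] -> levels [5 7 6]
Step 6: flows [2->0,1->2] -> levels [6 6 6]
Step 7: flows [0=2,1=2] -> levels [6 6 6]
  -> stable; tank 2 stays at 6 > 2
Tank 2 never reaches <=2 within 15 steps

Answer: -1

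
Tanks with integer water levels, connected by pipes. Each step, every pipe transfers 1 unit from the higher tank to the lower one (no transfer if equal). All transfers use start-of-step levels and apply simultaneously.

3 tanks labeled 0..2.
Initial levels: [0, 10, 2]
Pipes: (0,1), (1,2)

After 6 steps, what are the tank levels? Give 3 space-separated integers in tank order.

Answer: 4 4 4

Derivation:
Step 1: flows [1->0,1->2] -> levels [1 8 3]
Step 2: flows [1->0,1->2] -> levels [2 6 4]
Step 3: flows [1->0,1->2] -> levels [3 4 5]
Step 4: flows [1->0,2->1] -> levels [4 4 4]
Step 5: flows [0=1,1=2] -> levels [4 4 4]
  -> stable; steps 6..6 unchanged -> [4 4 4]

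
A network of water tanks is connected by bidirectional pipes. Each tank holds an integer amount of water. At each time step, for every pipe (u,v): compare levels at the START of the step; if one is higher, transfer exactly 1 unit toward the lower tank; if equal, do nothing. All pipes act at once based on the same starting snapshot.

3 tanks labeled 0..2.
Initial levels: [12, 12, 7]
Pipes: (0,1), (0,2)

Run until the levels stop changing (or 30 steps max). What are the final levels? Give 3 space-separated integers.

Answer: 11 10 10

Derivation:
Step 1: flows [0=1,0->2] -> levels [11 12 8]
Step 2: flows [1->0,0->2] -> levels [11 11 9]
Step 3: flows [0=1,0->2] -> levels [10 11 10]
Step 4: flows [1->0,0=2] -> levels [11 10 10]
Step 5: flows [0->1,0->2] -> levels [9 11 11]
Step 6: flows [1->0,2->0] -> levels [11 10 10]
  -> period-2 cycle: step 6 state = step 4 state; never stabilizes
  -> state at step 30: (30-4) mod 2 = 0, same as step 4 -> [11 10 10]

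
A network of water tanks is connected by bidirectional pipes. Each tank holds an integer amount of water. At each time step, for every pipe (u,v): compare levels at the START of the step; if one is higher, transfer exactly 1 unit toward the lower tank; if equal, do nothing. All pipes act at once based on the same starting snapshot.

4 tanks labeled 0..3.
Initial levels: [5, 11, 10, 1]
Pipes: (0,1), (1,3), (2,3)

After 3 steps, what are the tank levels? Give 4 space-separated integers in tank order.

Step 1: flows [1->0,1->3,2->3] -> levels [6 9 9 3]
Step 2: flows [1->0,1->3,2->3] -> levels [7 7 8 5]
Step 3: flows [0=1,1->3,2->3] -> levels [7 6 7 7]

Answer: 7 6 7 7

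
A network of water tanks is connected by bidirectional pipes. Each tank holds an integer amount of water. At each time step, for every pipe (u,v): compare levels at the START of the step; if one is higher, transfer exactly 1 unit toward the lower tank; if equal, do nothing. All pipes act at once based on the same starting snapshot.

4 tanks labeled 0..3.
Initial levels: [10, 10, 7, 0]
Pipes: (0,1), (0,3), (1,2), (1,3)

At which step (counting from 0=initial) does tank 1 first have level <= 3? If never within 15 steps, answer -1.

Step 1: flows [0=1,0->3,1->2,1->3] -> levels [9 8 8 2]
Step 2: flows [0->1,0->3,1=2,1->3] -> levels [7 8 8 4]
Step 3: flows [1->0,0->3,1=2,1->3] -> levels [7 6 8 6]
Step 4: flows [0->1,0->3,2->1,1=3] -> levels [5 8 7 7]
Step 5: flows [1->0,3->0,1->2,1->3] -> levels [7 5 8 7]
Step 6: flows [0->1,0=3,2->1,3->1] -> levels [6 8 7 6]
Step 7: flows [1->0,0=3,1->2,1->3] -> levels [7 5 8 7]
  -> period-2 cycle (repeats step 5); tank 1 never drops to <=3
Tank 1 never reaches <=3 within 15 steps

Answer: -1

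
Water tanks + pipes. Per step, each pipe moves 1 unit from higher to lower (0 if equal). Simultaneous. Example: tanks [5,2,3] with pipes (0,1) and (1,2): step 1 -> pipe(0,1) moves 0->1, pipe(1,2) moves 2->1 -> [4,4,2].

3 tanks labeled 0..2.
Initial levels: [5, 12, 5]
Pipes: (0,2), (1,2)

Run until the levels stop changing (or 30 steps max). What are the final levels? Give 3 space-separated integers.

Step 1: flows [0=2,1->2] -> levels [5 11 6]
Step 2: flows [2->0,1->2] -> levels [6 10 6]
Step 3: flows [0=2,1->2] -> levels [6 9 7]
Step 4: flows [2->0,1->2] -> levels [7 8 7]
Step 5: flows [0=2,1->2] -> levels [7 7 8]
Step 6: flows [2->0,2->1] -> levels [8 8 6]
Step 7: flows [0->2,1->2] -> levels [7 7 8]
  -> period-2 cycle: step 7 state = step 5 state; never stabilizes
  -> state at step 30: (30-5) mod 2 = 1, same as step 6 -> [8 8 6]

Answer: 8 8 6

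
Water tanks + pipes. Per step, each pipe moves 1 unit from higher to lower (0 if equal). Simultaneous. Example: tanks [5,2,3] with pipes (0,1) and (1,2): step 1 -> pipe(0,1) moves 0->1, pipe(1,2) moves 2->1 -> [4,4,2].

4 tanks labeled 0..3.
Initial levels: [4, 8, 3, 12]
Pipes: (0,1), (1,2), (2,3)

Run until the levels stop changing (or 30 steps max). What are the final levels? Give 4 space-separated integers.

Step 1: flows [1->0,1->2,3->2] -> levels [5 6 5 11]
Step 2: flows [1->0,1->2,3->2] -> levels [6 4 7 10]
Step 3: flows [0->1,2->1,3->2] -> levels [5 6 7 9]
Step 4: flows [1->0,2->1,3->2] -> levels [6 6 7 8]
Step 5: flows [0=1,2->1,3->2] -> levels [6 7 7 7]
Step 6: flows [1->0,1=2,2=3] -> levels [7 6 7 7]
Step 7: flows [0->1,2->1,2=3] -> levels [6 8 6 7]
Step 8: flows [1->0,1->2,3->2] -> levels [7 6 8 6]
Step 9: flows [0->1,2->1,2->3] -> levels [6 8 6 7]
  -> period-2 cycle: step 9 state = step 7 state; never stabilizes
  -> state at step 30: (30-7) mod 2 = 1, same as step 8 -> [7 6 8 6]

Answer: 7 6 8 6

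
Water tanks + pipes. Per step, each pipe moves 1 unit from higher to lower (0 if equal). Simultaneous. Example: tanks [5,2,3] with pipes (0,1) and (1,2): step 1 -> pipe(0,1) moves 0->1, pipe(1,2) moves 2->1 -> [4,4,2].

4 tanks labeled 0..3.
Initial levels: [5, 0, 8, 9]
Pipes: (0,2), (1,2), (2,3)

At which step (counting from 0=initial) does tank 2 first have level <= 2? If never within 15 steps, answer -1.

Answer: -1

Derivation:
Step 1: flows [2->0,2->1,3->2] -> levels [6 1 7 8]
Step 2: flows [2->0,2->1,3->2] -> levels [7 2 6 7]
Step 3: flows [0->2,2->1,3->2] -> levels [6 3 7 6]
Step 4: flows [2->0,2->1,2->3] -> levels [7 4 4 7]
Step 5: flows [0->2,1=2,3->2] -> levels [6 4 6 6]
Step 6: flows [0=2,2->1,2=3] -> levels [6 5 5 6]
Step 7: flows [0->2,1=2,3->2] -> levels [5 5 7 5]
Step 8: flows [2->0,2->1,2->3] -> levels [6 6 4 6]
Step 9: flows [0->2,1->2,3->2] -> levels [5 5 7 5]
  -> period-2 cycle (repeats step 7); tank 2 never drops to <=2
Tank 2 never reaches <=2 within 15 steps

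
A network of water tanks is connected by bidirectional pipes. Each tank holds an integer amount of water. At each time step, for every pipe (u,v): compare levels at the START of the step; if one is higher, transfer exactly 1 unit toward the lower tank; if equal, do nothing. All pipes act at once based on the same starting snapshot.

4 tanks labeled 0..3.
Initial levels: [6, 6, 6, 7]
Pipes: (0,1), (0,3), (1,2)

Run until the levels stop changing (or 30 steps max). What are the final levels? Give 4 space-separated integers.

Step 1: flows [0=1,3->0,1=2] -> levels [7 6 6 6]
Step 2: flows [0->1,0->3,1=2] -> levels [5 7 6 7]
Step 3: flows [1->0,3->0,1->2] -> levels [7 5 7 6]
Step 4: flows [0->1,0->3,2->1] -> levels [5 7 6 7]
  -> period-2 cycle: step 4 state = step 2 state; never stabilizes
  -> state at step 30: (30-2) mod 2 = 0, same as step 2 -> [5 7 6 7]

Answer: 5 7 6 7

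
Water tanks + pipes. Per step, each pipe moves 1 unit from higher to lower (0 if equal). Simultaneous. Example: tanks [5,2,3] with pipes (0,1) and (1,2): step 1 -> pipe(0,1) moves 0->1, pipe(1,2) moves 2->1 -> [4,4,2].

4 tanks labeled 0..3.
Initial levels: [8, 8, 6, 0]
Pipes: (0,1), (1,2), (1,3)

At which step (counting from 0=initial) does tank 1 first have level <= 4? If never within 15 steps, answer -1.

Answer: 7

Derivation:
Step 1: flows [0=1,1->2,1->3] -> levels [8 6 7 1]
Step 2: flows [0->1,2->1,1->3] -> levels [7 7 6 2]
Step 3: flows [0=1,1->2,1->3] -> levels [7 5 7 3]
Step 4: flows [0->1,2->1,1->3] -> levels [6 6 6 4]
Step 5: flows [0=1,1=2,1->3] -> levels [6 5 6 5]
Step 6: flows [0->1,2->1,1=3] -> levels [5 7 5 5]
Step 7: flows [1->0,1->2,1->3] -> levels [6 4 6 6]
Tank 1 first reaches <=4 at step 7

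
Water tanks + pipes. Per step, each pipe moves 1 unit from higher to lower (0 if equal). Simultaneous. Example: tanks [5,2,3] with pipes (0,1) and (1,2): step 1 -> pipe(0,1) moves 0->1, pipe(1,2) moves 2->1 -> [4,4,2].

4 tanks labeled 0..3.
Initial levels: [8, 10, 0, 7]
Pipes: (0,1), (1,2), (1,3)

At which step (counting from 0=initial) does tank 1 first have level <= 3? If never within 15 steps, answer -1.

Answer: -1

Derivation:
Step 1: flows [1->0,1->2,1->3] -> levels [9 7 1 8]
Step 2: flows [0->1,1->2,3->1] -> levels [8 8 2 7]
Step 3: flows [0=1,1->2,1->3] -> levels [8 6 3 8]
Step 4: flows [0->1,1->2,3->1] -> levels [7 7 4 7]
Step 5: flows [0=1,1->2,1=3] -> levels [7 6 5 7]
Step 6: flows [0->1,1->2,3->1] -> levels [6 7 6 6]
Step 7: flows [1->0,1->2,1->3] -> levels [7 4 7 7]
Step 8: flows [0->1,2->1,3->1] -> levels [6 7 6 6]
  -> period-2 cycle (repeats step 6); tank 1 never drops to <=3
Tank 1 never reaches <=3 within 15 steps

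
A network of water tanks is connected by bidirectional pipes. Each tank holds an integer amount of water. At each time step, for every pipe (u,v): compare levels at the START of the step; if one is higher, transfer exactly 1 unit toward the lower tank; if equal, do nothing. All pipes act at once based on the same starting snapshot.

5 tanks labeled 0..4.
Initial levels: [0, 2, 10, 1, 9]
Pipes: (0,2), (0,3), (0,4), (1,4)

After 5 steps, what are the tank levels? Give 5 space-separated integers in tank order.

Step 1: flows [2->0,3->0,4->0,4->1] -> levels [3 3 9 0 7]
Step 2: flows [2->0,0->3,4->0,4->1] -> levels [4 4 8 1 5]
Step 3: flows [2->0,0->3,4->0,4->1] -> levels [5 5 7 2 3]
Step 4: flows [2->0,0->3,0->4,1->4] -> levels [4 4 6 3 5]
Step 5: flows [2->0,0->3,4->0,4->1] -> levels [5 5 5 4 3]

Answer: 5 5 5 4 3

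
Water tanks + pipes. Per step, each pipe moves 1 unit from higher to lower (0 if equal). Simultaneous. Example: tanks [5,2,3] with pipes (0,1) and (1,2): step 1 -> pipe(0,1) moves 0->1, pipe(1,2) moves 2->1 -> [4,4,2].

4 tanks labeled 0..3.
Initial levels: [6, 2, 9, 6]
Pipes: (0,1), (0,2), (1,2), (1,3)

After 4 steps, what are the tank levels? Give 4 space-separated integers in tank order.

Answer: 6 7 5 5

Derivation:
Step 1: flows [0->1,2->0,2->1,3->1] -> levels [6 5 7 5]
Step 2: flows [0->1,2->0,2->1,1=3] -> levels [6 7 5 5]
Step 3: flows [1->0,0->2,1->2,1->3] -> levels [6 4 7 6]
Step 4: flows [0->1,2->0,2->1,3->1] -> levels [6 7 5 5]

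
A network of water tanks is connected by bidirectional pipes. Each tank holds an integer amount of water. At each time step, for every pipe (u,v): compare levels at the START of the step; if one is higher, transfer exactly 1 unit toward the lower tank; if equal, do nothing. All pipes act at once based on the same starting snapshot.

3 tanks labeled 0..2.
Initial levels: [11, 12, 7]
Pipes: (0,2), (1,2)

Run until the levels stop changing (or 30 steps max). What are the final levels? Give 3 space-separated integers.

Step 1: flows [0->2,1->2] -> levels [10 11 9]
Step 2: flows [0->2,1->2] -> levels [9 10 11]
Step 3: flows [2->0,2->1] -> levels [10 11 9]
  -> period-2 cycle: step 3 state = step 1 state; never stabilizes
  -> state at step 30: (30-1) mod 2 = 1, same as step 2 -> [9 10 11]

Answer: 9 10 11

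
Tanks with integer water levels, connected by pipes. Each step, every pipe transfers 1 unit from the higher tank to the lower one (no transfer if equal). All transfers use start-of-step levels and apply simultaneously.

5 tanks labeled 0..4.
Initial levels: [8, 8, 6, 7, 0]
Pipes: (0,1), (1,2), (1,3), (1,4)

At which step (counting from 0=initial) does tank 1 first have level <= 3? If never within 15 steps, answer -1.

Answer: 5

Derivation:
Step 1: flows [0=1,1->2,1->3,1->4] -> levels [8 5 7 8 1]
Step 2: flows [0->1,2->1,3->1,1->4] -> levels [7 7 6 7 2]
Step 3: flows [0=1,1->2,1=3,1->4] -> levels [7 5 7 7 3]
Step 4: flows [0->1,2->1,3->1,1->4] -> levels [6 7 6 6 4]
Step 5: flows [1->0,1->2,1->3,1->4] -> levels [7 3 7 7 5]
Tank 1 first reaches <=3 at step 5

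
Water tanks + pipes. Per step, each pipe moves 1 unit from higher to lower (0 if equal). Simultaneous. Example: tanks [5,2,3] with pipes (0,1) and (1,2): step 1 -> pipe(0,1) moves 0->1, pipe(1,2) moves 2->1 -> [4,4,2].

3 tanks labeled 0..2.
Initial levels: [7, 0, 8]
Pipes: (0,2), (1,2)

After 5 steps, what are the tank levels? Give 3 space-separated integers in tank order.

Step 1: flows [2->0,2->1] -> levels [8 1 6]
Step 2: flows [0->2,2->1] -> levels [7 2 6]
Step 3: flows [0->2,2->1] -> levels [6 3 6]
Step 4: flows [0=2,2->1] -> levels [6 4 5]
Step 5: flows [0->2,2->1] -> levels [5 5 5]

Answer: 5 5 5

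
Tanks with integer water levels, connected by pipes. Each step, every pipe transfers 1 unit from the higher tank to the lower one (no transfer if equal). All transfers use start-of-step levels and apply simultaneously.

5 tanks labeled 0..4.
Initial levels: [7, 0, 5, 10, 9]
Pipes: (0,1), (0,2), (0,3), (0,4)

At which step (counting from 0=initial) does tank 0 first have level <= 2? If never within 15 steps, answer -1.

Answer: -1

Derivation:
Step 1: flows [0->1,0->2,3->0,4->0] -> levels [7 1 6 9 8]
Step 2: flows [0->1,0->2,3->0,4->0] -> levels [7 2 7 8 7]
Step 3: flows [0->1,0=2,3->0,0=4] -> levels [7 3 7 7 7]
Step 4: flows [0->1,0=2,0=3,0=4] -> levels [6 4 7 7 7]
Step 5: flows [0->1,2->0,3->0,4->0] -> levels [8 5 6 6 6]
Step 6: flows [0->1,0->2,0->3,0->4] -> levels [4 6 7 7 7]
Step 7: flows [1->0,2->0,3->0,4->0] -> levels [8 5 6 6 6]
  -> period-2 cycle (repeats step 5); tank 0 never drops to <=2
Tank 0 never reaches <=2 within 15 steps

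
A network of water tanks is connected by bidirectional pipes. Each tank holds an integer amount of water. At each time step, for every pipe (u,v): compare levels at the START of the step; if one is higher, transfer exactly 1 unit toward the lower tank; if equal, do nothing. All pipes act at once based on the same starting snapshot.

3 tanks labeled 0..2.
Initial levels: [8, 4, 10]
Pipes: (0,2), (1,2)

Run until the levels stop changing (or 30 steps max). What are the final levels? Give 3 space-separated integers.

Step 1: flows [2->0,2->1] -> levels [9 5 8]
Step 2: flows [0->2,2->1] -> levels [8 6 8]
Step 3: flows [0=2,2->1] -> levels [8 7 7]
Step 4: flows [0->2,1=2] -> levels [7 7 8]
Step 5: flows [2->0,2->1] -> levels [8 8 6]
Step 6: flows [0->2,1->2] -> levels [7 7 8]
  -> period-2 cycle: step 6 state = step 4 state; never stabilizes
  -> state at step 30: (30-4) mod 2 = 0, same as step 4 -> [7 7 8]

Answer: 7 7 8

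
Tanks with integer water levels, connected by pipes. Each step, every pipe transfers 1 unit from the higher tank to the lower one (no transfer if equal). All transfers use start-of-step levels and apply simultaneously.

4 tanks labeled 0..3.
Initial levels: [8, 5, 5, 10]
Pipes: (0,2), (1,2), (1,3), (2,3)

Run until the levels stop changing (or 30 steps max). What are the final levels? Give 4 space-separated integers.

Answer: 7 8 7 6

Derivation:
Step 1: flows [0->2,1=2,3->1,3->2] -> levels [7 6 7 8]
Step 2: flows [0=2,2->1,3->1,3->2] -> levels [7 8 7 6]
Step 3: flows [0=2,1->2,1->3,2->3] -> levels [7 6 7 8]
  -> period-2 cycle: step 3 state = step 1 state; never stabilizes
  -> state at step 30: (30-1) mod 2 = 1, same as step 2 -> [7 8 7 6]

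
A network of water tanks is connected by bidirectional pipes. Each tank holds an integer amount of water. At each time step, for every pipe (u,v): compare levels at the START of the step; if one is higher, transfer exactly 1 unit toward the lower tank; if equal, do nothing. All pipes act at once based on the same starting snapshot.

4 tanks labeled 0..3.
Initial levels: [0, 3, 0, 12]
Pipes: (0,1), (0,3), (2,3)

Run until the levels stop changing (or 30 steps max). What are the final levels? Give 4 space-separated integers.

Step 1: flows [1->0,3->0,3->2] -> levels [2 2 1 10]
Step 2: flows [0=1,3->0,3->2] -> levels [3 2 2 8]
Step 3: flows [0->1,3->0,3->2] -> levels [3 3 3 6]
Step 4: flows [0=1,3->0,3->2] -> levels [4 3 4 4]
Step 5: flows [0->1,0=3,2=3] -> levels [3 4 4 4]
Step 6: flows [1->0,3->0,2=3] -> levels [5 3 4 3]
Step 7: flows [0->1,0->3,2->3] -> levels [3 4 3 5]
Step 8: flows [1->0,3->0,3->2] -> levels [5 3 4 3]
  -> period-2 cycle: step 8 state = step 6 state; never stabilizes
  -> state at step 30: (30-6) mod 2 = 0, same as step 6 -> [5 3 4 3]

Answer: 5 3 4 3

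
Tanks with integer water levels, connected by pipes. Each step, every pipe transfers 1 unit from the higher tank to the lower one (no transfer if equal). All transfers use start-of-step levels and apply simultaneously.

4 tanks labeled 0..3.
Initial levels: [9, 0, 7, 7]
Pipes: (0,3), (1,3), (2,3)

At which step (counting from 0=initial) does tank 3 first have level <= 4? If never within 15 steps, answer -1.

Answer: 5

Derivation:
Step 1: flows [0->3,3->1,2=3] -> levels [8 1 7 7]
Step 2: flows [0->3,3->1,2=3] -> levels [7 2 7 7]
Step 3: flows [0=3,3->1,2=3] -> levels [7 3 7 6]
Step 4: flows [0->3,3->1,2->3] -> levels [6 4 6 7]
Step 5: flows [3->0,3->1,3->2] -> levels [7 5 7 4]
Tank 3 first reaches <=4 at step 5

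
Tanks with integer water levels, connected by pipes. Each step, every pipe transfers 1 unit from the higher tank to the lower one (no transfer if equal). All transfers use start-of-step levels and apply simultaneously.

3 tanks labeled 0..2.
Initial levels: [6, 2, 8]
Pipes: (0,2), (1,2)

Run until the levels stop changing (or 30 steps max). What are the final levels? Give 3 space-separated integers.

Answer: 5 5 6

Derivation:
Step 1: flows [2->0,2->1] -> levels [7 3 6]
Step 2: flows [0->2,2->1] -> levels [6 4 6]
Step 3: flows [0=2,2->1] -> levels [6 5 5]
Step 4: flows [0->2,1=2] -> levels [5 5 6]
Step 5: flows [2->0,2->1] -> levels [6 6 4]
Step 6: flows [0->2,1->2] -> levels [5 5 6]
  -> period-2 cycle: step 6 state = step 4 state; never stabilizes
  -> state at step 30: (30-4) mod 2 = 0, same as step 4 -> [5 5 6]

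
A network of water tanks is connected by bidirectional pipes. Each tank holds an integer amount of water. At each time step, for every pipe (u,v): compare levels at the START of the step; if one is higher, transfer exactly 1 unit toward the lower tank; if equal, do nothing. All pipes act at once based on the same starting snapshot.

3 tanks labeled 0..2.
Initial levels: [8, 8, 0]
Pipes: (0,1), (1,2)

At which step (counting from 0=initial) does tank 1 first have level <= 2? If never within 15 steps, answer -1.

Step 1: flows [0=1,1->2] -> levels [8 7 1]
Step 2: flows [0->1,1->2] -> levels [7 7 2]
Step 3: flows [0=1,1->2] -> levels [7 6 3]
Step 4: flows [0->1,1->2] -> levels [6 6 4]
Step 5: flows [0=1,1->2] -> levels [6 5 5]
Step 6: flows [0->1,1=2] -> levels [5 6 5]
Step 7: flows [1->0,1->2] -> levels [6 4 6]
Step 8: flows [0->1,2->1] -> levels [5 6 5]
  -> period-2 cycle (repeats step 6); tank 1 never drops to <=2
Tank 1 never reaches <=2 within 15 steps

Answer: -1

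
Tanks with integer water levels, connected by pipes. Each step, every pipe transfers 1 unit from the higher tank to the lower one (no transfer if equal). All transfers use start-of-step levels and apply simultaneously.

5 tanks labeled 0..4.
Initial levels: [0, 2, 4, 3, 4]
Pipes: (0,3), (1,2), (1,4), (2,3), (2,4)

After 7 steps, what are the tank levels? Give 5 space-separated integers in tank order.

Step 1: flows [3->0,2->1,4->1,2->3,2=4] -> levels [1 4 2 3 3]
Step 2: flows [3->0,1->2,1->4,3->2,4->2] -> levels [2 2 5 1 3]
Step 3: flows [0->3,2->1,4->1,2->3,2->4] -> levels [1 4 2 3 3]
  -> period-2 cycle: step 3 state = step 1 state
  -> state at step 7: (7-1) mod 2 = 0, same as step 1 -> [1 4 2 3 3]

Answer: 1 4 2 3 3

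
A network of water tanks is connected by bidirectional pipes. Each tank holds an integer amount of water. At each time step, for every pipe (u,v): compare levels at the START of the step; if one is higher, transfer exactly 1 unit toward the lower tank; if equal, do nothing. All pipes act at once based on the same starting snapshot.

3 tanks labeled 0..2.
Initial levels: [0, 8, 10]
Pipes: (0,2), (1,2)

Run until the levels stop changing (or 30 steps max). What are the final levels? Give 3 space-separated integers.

Answer: 6 6 6

Derivation:
Step 1: flows [2->0,2->1] -> levels [1 9 8]
Step 2: flows [2->0,1->2] -> levels [2 8 8]
Step 3: flows [2->0,1=2] -> levels [3 8 7]
Step 4: flows [2->0,1->2] -> levels [4 7 7]
Step 5: flows [2->0,1=2] -> levels [5 7 6]
Step 6: flows [2->0,1->2] -> levels [6 6 6]
Step 7: flows [0=2,1=2] -> levels [6 6 6]
  -> stable (no change)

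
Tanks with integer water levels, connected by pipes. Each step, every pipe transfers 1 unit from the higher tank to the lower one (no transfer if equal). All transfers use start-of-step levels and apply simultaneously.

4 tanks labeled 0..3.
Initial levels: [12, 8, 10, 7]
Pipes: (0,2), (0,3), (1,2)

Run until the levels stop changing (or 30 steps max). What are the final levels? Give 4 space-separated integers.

Step 1: flows [0->2,0->3,2->1] -> levels [10 9 10 8]
Step 2: flows [0=2,0->3,2->1] -> levels [9 10 9 9]
Step 3: flows [0=2,0=3,1->2] -> levels [9 9 10 9]
Step 4: flows [2->0,0=3,2->1] -> levels [10 10 8 9]
Step 5: flows [0->2,0->3,1->2] -> levels [8 9 10 10]
Step 6: flows [2->0,3->0,2->1] -> levels [10 10 8 9]
  -> period-2 cycle: step 6 state = step 4 state; never stabilizes
  -> state at step 30: (30-4) mod 2 = 0, same as step 4 -> [10 10 8 9]

Answer: 10 10 8 9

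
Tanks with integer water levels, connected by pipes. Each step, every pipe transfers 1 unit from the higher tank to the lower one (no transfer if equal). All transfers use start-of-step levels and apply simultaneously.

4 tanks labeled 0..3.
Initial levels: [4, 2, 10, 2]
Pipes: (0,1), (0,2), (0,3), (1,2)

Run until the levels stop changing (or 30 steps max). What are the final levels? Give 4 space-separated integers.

Answer: 6 4 4 4

Derivation:
Step 1: flows [0->1,2->0,0->3,2->1] -> levels [3 4 8 3]
Step 2: flows [1->0,2->0,0=3,2->1] -> levels [5 4 6 3]
Step 3: flows [0->1,2->0,0->3,2->1] -> levels [4 6 4 4]
Step 4: flows [1->0,0=2,0=3,1->2] -> levels [5 4 5 4]
Step 5: flows [0->1,0=2,0->3,2->1] -> levels [3 6 4 5]
Step 6: flows [1->0,2->0,3->0,1->2] -> levels [6 4 4 4]
Step 7: flows [0->1,0->2,0->3,1=2] -> levels [3 5 5 5]
Step 8: flows [1->0,2->0,3->0,1=2] -> levels [6 4 4 4]
  -> period-2 cycle: step 8 state = step 6 state; never stabilizes
  -> state at step 30: (30-6) mod 2 = 0, same as step 6 -> [6 4 4 4]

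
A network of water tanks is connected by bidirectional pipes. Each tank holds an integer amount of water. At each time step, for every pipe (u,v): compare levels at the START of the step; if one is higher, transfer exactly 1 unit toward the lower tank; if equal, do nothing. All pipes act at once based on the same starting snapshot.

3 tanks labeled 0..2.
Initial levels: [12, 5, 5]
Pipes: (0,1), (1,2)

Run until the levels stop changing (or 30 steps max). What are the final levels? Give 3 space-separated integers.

Answer: 8 6 8

Derivation:
Step 1: flows [0->1,1=2] -> levels [11 6 5]
Step 2: flows [0->1,1->2] -> levels [10 6 6]
Step 3: flows [0->1,1=2] -> levels [9 7 6]
Step 4: flows [0->1,1->2] -> levels [8 7 7]
Step 5: flows [0->1,1=2] -> levels [7 8 7]
Step 6: flows [1->0,1->2] -> levels [8 6 8]
Step 7: flows [0->1,2->1] -> levels [7 8 7]
  -> period-2 cycle: step 7 state = step 5 state; never stabilizes
  -> state at step 30: (30-5) mod 2 = 1, same as step 6 -> [8 6 8]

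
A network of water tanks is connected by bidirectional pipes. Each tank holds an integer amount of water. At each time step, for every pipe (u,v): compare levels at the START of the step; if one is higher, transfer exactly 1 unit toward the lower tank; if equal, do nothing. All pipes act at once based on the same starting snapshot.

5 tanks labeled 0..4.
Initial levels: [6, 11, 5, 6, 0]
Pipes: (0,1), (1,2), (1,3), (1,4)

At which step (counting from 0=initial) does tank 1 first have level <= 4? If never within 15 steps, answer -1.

Answer: 4

Derivation:
Step 1: flows [1->0,1->2,1->3,1->4] -> levels [7 7 6 7 1]
Step 2: flows [0=1,1->2,1=3,1->4] -> levels [7 5 7 7 2]
Step 3: flows [0->1,2->1,3->1,1->4] -> levels [6 7 6 6 3]
Step 4: flows [1->0,1->2,1->3,1->4] -> levels [7 3 7 7 4]
Tank 1 first reaches <=4 at step 4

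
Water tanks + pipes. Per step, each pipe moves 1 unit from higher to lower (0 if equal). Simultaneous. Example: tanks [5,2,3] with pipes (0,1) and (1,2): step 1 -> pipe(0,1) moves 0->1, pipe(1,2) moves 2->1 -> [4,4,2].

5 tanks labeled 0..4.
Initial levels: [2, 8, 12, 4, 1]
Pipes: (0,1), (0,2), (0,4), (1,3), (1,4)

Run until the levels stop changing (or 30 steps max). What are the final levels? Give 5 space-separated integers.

Step 1: flows [1->0,2->0,0->4,1->3,1->4] -> levels [3 5 11 5 3]
Step 2: flows [1->0,2->0,0=4,1=3,1->4] -> levels [5 3 10 5 4]
Step 3: flows [0->1,2->0,0->4,3->1,4->1] -> levels [4 6 9 4 4]
Step 4: flows [1->0,2->0,0=4,1->3,1->4] -> levels [6 3 8 5 5]
Step 5: flows [0->1,2->0,0->4,3->1,4->1] -> levels [5 6 7 4 5]
Step 6: flows [1->0,2->0,0=4,1->3,1->4] -> levels [7 3 6 5 6]
Step 7: flows [0->1,0->2,0->4,3->1,4->1] -> levels [4 6 7 4 6]
Step 8: flows [1->0,2->0,4->0,1->3,1=4] -> levels [7 4 6 5 5]
Step 9: flows [0->1,0->2,0->4,3->1,4->1] -> levels [4 7 7 4 5]
Step 10: flows [1->0,2->0,4->0,1->3,1->4] -> levels [7 4 6 5 5]
  -> period-2 cycle: step 10 state = step 8 state; never stabilizes
  -> state at step 30: (30-8) mod 2 = 0, same as step 8 -> [7 4 6 5 5]

Answer: 7 4 6 5 5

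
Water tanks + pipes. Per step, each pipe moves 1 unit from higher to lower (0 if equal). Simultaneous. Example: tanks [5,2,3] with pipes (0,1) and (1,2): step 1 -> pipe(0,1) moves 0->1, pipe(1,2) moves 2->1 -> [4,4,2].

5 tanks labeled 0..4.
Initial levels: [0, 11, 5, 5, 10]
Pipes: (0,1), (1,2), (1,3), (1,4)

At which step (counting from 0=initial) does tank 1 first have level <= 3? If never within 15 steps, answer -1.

Step 1: flows [1->0,1->2,1->3,1->4] -> levels [1 7 6 6 11]
Step 2: flows [1->0,1->2,1->3,4->1] -> levels [2 5 7 7 10]
Step 3: flows [1->0,2->1,3->1,4->1] -> levels [3 7 6 6 9]
Step 4: flows [1->0,1->2,1->3,4->1] -> levels [4 5 7 7 8]
Step 5: flows [1->0,2->1,3->1,4->1] -> levels [5 7 6 6 7]
Step 6: flows [1->0,1->2,1->3,1=4] -> levels [6 4 7 7 7]
Step 7: flows [0->1,2->1,3->1,4->1] -> levels [5 8 6 6 6]
Step 8: flows [1->0,1->2,1->3,1->4] -> levels [6 4 7 7 7]
  -> period-2 cycle (repeats step 6); tank 1 never drops to <=3
Tank 1 never reaches <=3 within 15 steps

Answer: -1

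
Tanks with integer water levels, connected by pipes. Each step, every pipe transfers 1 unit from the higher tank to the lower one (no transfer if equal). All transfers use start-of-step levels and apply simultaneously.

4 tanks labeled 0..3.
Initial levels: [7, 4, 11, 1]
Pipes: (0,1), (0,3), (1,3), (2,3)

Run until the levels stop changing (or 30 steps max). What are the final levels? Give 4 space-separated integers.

Step 1: flows [0->1,0->3,1->3,2->3] -> levels [5 4 10 4]
Step 2: flows [0->1,0->3,1=3,2->3] -> levels [3 5 9 6]
Step 3: flows [1->0,3->0,3->1,2->3] -> levels [5 5 8 5]
Step 4: flows [0=1,0=3,1=3,2->3] -> levels [5 5 7 6]
Step 5: flows [0=1,3->0,3->1,2->3] -> levels [6 6 6 5]
Step 6: flows [0=1,0->3,1->3,2->3] -> levels [5 5 5 8]
Step 7: flows [0=1,3->0,3->1,3->2] -> levels [6 6 6 5]
  -> period-2 cycle: step 7 state = step 5 state; never stabilizes
  -> state at step 30: (30-5) mod 2 = 1, same as step 6 -> [5 5 5 8]

Answer: 5 5 5 8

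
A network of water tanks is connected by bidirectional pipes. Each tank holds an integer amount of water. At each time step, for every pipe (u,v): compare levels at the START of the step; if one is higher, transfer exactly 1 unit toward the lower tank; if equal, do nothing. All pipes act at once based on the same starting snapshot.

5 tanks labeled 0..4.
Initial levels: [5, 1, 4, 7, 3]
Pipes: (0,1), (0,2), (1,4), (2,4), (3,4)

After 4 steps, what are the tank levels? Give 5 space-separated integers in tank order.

Step 1: flows [0->1,0->2,4->1,2->4,3->4] -> levels [3 3 4 6 4]
Step 2: flows [0=1,2->0,4->1,2=4,3->4] -> levels [4 4 3 5 4]
Step 3: flows [0=1,0->2,1=4,4->2,3->4] -> levels [3 4 5 4 4]
Step 4: flows [1->0,2->0,1=4,2->4,3=4] -> levels [5 3 3 4 5]

Answer: 5 3 3 4 5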